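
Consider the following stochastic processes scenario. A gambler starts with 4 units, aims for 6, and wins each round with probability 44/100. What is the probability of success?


Gambler's ruin formula:
r = q/p = 0.5600/0.4400 = 1.2727
P(win) = (1 - r^i)/(1 - r^N)
= (1 - 1.2727^4)/(1 - 1.2727^6)
= 0.4996

0.4996


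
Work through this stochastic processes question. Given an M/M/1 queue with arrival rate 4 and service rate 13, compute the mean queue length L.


rho = 4/13 = 0.3077
L = rho/(1-rho)
= 0.3077/0.6923
= 0.4444

0.4444


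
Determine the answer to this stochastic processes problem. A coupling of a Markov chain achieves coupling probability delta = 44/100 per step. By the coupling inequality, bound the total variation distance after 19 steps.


TV distance bound <= (1-delta)^n
= (1 - 0.4400)^19
= 0.5600^19
= 1.6428e-05

1.6428e-05


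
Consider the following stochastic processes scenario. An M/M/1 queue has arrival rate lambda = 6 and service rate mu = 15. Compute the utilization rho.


rho = lambda/mu
= 6/15
= 0.4000

0.4000


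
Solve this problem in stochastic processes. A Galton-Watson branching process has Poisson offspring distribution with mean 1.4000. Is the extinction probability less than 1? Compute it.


Since mu = 1.4000 > 1, extinction prob q < 1.
Solve s = exp(mu*(s-1)) iteratively.
q = 0.4890

0.4890


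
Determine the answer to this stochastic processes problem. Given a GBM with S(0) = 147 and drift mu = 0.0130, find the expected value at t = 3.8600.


E[S(t)] = S(0) * exp(mu * t)
= 147 * exp(0.0130 * 3.8600)
= 147 * 1.0515
= 154.5647

154.5647


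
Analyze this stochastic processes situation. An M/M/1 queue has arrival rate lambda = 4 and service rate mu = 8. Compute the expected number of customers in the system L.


rho = 4/8 = 0.5000
L = rho/(1-rho)
= 0.5000/0.5000
= 1.0000

1.0000


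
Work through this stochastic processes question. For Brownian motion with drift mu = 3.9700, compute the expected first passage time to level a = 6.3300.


Expected first passage time = a/mu
= 6.3300/3.9700
= 1.5945

1.5945


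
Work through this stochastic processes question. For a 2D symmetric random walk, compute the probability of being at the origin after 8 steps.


P = C(8,4)^2 / 4^8
= 70^2 / 65536
= 4900 / 65536
= 0.0748

0.0748


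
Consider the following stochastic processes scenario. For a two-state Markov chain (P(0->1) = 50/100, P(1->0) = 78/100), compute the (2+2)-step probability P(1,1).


P^4 = P^2 * P^2
Computing via matrix multiplication of the transition matrix.
Entry (1,1) of P^4 = 0.3944

0.3944


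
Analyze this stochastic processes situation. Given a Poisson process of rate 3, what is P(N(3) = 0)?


P(N(t)=k) = (lambda*t)^k * exp(-lambda*t) / k!
lambda*t = 9
= 9^0 * exp(-9) / 0!
= 1 * 1.2341e-04 / 1
= 1.2341e-04

1.2341e-04


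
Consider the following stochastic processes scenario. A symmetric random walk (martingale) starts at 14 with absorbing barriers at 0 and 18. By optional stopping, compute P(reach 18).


By optional stopping theorem: E(M at tau) = M(0) = 14
P(hit 18)*18 + P(hit 0)*0 = 14
P(hit 18) = (14 - 0)/(18 - 0) = 7/9 = 0.7778

0.7778


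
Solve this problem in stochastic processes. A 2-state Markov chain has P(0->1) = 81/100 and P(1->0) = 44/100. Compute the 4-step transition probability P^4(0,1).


Computing P^4 by matrix multiplication.
P = [[0.1900, 0.8100], [0.4400, 0.5600]]
After raising P to the power 4:
P^4(0,1) = 0.6455

0.6455


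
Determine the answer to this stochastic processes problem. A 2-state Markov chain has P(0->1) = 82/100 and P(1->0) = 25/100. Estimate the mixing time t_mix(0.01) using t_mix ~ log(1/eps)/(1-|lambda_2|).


lambda_2 = |1 - p01 - p10| = |1 - 0.8200 - 0.2500| = 0.0700
t_mix ~ log(1/eps)/(1 - |lambda_2|)
= log(100)/(1 - 0.0700) = 4.6052/0.9300
= 4.9518

4.9518


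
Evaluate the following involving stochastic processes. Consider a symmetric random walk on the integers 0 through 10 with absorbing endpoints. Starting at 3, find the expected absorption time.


For symmetric RW on 0,...,N with absorbing barriers, E(i) = i*(N-i)
E(3) = 3 * 7 = 21

21


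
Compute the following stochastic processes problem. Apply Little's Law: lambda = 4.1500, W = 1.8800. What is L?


Little's Law: L = lambda * W
= 4.1500 * 1.8800
= 7.8020

7.8020


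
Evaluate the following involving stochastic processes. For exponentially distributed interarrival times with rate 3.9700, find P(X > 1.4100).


P(X > t) = exp(-lambda * t)
= exp(-3.9700 * 1.4100)
= exp(-5.5977) = 0.0037

0.0037


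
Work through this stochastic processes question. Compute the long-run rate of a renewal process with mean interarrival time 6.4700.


Long-run renewal rate = 1/E(X)
= 1/6.4700
= 0.1546

0.1546


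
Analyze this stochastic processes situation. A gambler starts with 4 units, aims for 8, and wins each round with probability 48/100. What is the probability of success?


Gambler's ruin formula:
r = q/p = 0.5200/0.4800 = 1.0833
P(win) = (1 - r^i)/(1 - r^N)
= (1 - 1.0833^4)/(1 - 1.0833^8)
= 0.4206

0.4206


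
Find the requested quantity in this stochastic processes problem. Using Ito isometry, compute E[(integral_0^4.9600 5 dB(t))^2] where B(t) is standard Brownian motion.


By Ito isometry: E[(int f dB)^2] = int f^2 dt
= 5^2 * 4.9600
= 25 * 4.9600 = 124.0000

124.0000


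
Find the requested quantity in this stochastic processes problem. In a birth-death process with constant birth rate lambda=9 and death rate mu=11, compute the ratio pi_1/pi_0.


For birth-death process, pi_n/pi_0 = (lambda/mu)^n
= (9/11)^1
= 0.8182

0.8182


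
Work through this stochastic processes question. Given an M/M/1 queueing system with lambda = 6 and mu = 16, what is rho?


rho = lambda/mu
= 6/16
= 0.3750

0.3750


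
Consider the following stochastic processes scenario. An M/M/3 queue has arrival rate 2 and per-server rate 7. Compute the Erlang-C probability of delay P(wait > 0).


a = lambda/mu = 0.2857
rho = a/c = 0.0952
Erlang-C formula applied:
C(c,a) = 0.0032

0.0032


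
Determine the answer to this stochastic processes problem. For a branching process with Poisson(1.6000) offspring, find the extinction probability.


Since mu = 1.6000 > 1, extinction prob q < 1.
Solve s = exp(mu*(s-1)) iteratively.
q = 0.3580

0.3580


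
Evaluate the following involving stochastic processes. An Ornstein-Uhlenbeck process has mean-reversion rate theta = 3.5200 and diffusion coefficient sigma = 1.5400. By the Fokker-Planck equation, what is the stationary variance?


Stationary variance = sigma^2 / (2*theta)
= 1.5400^2 / (2*3.5200)
= 2.3716 / 7.0400
= 0.3369

0.3369


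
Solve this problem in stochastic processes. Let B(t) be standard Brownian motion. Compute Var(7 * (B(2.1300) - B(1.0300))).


Var(alpha*(B(t)-B(s))) = alpha^2 * (t-s)
= 7^2 * (2.1300 - 1.0300)
= 49 * 1.1000
= 53.9000

53.9000


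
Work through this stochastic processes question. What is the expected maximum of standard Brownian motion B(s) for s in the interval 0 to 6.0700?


E(max B(s)) = sqrt(2t/pi)
= sqrt(2*6.0700/pi)
= sqrt(3.8643)
= 1.9658

1.9658


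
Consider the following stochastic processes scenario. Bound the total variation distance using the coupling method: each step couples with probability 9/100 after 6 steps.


TV distance bound <= (1-delta)^n
= (1 - 0.0900)^6
= 0.9100^6
= 0.5679

0.5679


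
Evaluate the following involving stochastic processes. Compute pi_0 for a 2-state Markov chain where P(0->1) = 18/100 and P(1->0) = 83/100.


Stationary distribution: pi_0 = p10/(p01+p10), pi_1 = p01/(p01+p10)
p01 = 0.1800, p10 = 0.8300
pi_0 = 0.8218

0.8218


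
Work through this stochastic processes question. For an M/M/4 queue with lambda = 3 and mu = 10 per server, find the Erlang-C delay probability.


a = lambda/mu = 0.3000
rho = a/c = 0.0750
Erlang-C formula applied:
C(c,a) = 2.7030e-04

2.7030e-04


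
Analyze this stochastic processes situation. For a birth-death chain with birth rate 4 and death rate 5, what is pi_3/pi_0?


For birth-death process, pi_n/pi_0 = (lambda/mu)^n
= (4/5)^3
= 0.5120

0.5120


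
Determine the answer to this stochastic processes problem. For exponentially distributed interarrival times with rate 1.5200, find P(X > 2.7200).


P(X > t) = exp(-lambda * t)
= exp(-1.5200 * 2.7200)
= exp(-4.1344) = 0.0160

0.0160


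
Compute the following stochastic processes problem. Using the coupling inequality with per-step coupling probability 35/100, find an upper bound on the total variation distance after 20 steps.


TV distance bound <= (1-delta)^n
= (1 - 0.3500)^20
= 0.6500^20
= 1.8125e-04

1.8125e-04


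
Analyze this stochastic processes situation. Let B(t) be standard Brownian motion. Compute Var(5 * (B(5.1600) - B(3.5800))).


Var(alpha*(B(t)-B(s))) = alpha^2 * (t-s)
= 5^2 * (5.1600 - 3.5800)
= 25 * 1.5800
= 39.5000

39.5000


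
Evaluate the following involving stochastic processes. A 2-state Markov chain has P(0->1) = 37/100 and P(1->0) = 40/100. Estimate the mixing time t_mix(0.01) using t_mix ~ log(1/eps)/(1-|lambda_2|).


lambda_2 = |1 - p01 - p10| = |1 - 0.3700 - 0.4000| = 0.2300
t_mix ~ log(1/eps)/(1 - |lambda_2|)
= log(100)/(1 - 0.2300) = 4.6052/0.7700
= 5.9807

5.9807


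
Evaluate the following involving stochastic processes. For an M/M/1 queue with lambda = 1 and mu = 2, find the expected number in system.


rho = 1/2 = 0.5000
L = rho/(1-rho)
= 0.5000/0.5000
= 1.0000

1.0000


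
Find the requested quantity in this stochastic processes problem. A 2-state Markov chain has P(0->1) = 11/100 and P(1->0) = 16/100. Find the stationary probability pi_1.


Stationary distribution: pi_0 = p10/(p01+p10), pi_1 = p01/(p01+p10)
p01 = 0.1100, p10 = 0.1600
pi_1 = 0.4074

0.4074


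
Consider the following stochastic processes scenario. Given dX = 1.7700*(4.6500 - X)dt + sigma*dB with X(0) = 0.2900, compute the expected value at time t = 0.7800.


E[X(t)] = mu + (X(0) - mu)*exp(-theta*t)
= 4.6500 + (0.2900 - 4.6500)*exp(-1.7700*0.7800)
= 4.6500 + -4.3600 * 0.2514
= 3.5538

3.5538


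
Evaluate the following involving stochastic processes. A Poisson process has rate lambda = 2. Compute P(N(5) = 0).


P(N(t)=k) = (lambda*t)^k * exp(-lambda*t) / k!
lambda*t = 10
= 10^0 * exp(-10) / 0!
= 1 * 4.5400e-05 / 1
= 4.5400e-05

4.5400e-05


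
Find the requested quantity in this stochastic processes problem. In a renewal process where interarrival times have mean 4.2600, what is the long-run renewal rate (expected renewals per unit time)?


Long-run renewal rate = 1/E(X)
= 1/4.2600
= 0.2347

0.2347


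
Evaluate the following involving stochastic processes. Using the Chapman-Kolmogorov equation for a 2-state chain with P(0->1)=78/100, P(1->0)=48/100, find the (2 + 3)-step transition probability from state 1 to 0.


P^5 = P^2 * P^3
Computing via matrix multiplication of the transition matrix.
Entry (1,0) of P^5 = 0.3814

0.3814


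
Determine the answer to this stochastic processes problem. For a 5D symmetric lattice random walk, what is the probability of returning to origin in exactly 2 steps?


P(return in 2 steps) = P(reverse first step) = 1/(2d)
= 1/10
= 0.1000

0.1000


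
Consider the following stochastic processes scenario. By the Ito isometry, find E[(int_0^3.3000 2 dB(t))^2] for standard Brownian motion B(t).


By Ito isometry: E[(int f dB)^2] = int f^2 dt
= 2^2 * 3.3000
= 4 * 3.3000 = 13.2000

13.2000


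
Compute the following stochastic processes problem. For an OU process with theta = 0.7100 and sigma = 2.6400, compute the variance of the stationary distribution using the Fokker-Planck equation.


Stationary variance = sigma^2 / (2*theta)
= 2.6400^2 / (2*0.7100)
= 6.9696 / 1.4200
= 4.9082

4.9082


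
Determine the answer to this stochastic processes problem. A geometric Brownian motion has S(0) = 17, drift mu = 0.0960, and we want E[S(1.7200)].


E[S(t)] = S(0) * exp(mu * t)
= 17 * exp(0.0960 * 1.7200)
= 17 * 1.1795
= 20.0521

20.0521


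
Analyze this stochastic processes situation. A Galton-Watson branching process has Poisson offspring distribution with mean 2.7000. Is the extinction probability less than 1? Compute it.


Since mu = 2.7000 > 1, extinction prob q < 1.
Solve s = exp(mu*(s-1)) iteratively.
q = 0.0844

0.0844


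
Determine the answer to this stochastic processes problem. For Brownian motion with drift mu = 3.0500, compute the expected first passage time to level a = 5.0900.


Expected first passage time = a/mu
= 5.0900/3.0500
= 1.6689

1.6689


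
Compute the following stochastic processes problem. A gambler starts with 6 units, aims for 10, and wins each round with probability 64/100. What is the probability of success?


Gambler's ruin formula:
r = q/p = 0.3600/0.6400 = 0.5625
P(win) = (1 - r^i)/(1 - r^N)
= (1 - 0.5625^6)/(1 - 0.5625^10)
= 0.9714

0.9714


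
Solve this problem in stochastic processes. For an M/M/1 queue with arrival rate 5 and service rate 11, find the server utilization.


rho = lambda/mu
= 5/11
= 0.4545

0.4545


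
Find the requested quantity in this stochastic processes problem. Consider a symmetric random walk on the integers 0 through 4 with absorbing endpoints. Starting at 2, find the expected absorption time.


For symmetric RW on 0,...,N with absorbing barriers, E(i) = i*(N-i)
E(2) = 2 * 2 = 4

4


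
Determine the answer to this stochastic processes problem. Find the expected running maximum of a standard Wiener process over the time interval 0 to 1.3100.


E(max B(s)) = sqrt(2t/pi)
= sqrt(2*1.3100/pi)
= sqrt(0.8340)
= 0.9132

0.9132


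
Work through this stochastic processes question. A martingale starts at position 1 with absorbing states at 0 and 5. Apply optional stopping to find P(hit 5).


By optional stopping theorem: E(M at tau) = M(0) = 1
P(hit 5)*5 + P(hit 0)*0 = 1
P(hit 5) = (1 - 0)/(5 - 0) = 1/5 = 0.2000

0.2000


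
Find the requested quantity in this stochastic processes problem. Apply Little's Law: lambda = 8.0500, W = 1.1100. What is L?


Little's Law: L = lambda * W
= 8.0500 * 1.1100
= 8.9355

8.9355


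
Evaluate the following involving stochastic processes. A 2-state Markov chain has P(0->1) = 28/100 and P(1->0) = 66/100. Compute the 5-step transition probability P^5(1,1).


Computing P^5 by matrix multiplication.
P = [[0.7200, 0.2800], [0.6600, 0.3400]]
After raising P to the power 5:
P^5(1,1) = 0.2979

0.2979


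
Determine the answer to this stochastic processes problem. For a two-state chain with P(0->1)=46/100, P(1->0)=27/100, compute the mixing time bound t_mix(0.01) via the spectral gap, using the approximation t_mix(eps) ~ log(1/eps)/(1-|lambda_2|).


lambda_2 = |1 - p01 - p10| = |1 - 0.4600 - 0.2700| = 0.2700
t_mix ~ log(1/eps)/(1 - |lambda_2|)
= log(100)/(1 - 0.2700) = 4.6052/0.7300
= 6.3085

6.3085


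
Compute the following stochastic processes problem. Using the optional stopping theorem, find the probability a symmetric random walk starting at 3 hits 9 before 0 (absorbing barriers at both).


By optional stopping theorem: E(M at tau) = M(0) = 3
P(hit 9)*9 + P(hit 0)*0 = 3
P(hit 9) = (3 - 0)/(9 - 0) = 1/3 = 0.3333

0.3333


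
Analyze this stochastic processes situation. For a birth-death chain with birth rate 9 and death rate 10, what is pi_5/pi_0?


For birth-death process, pi_n/pi_0 = (lambda/mu)^n
= (9/10)^5
= 0.5905

0.5905


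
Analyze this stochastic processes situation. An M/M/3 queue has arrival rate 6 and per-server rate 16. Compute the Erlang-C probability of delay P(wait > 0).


a = lambda/mu = 0.3750
rho = a/c = 0.1250
Erlang-C formula applied:
C(c,a) = 0.0069

0.0069


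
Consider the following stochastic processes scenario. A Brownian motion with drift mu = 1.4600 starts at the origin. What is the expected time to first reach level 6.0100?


Expected first passage time = a/mu
= 6.0100/1.4600
= 4.1164

4.1164


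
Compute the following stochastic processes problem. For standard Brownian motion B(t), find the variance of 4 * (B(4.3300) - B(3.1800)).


Var(alpha*(B(t)-B(s))) = alpha^2 * (t-s)
= 4^2 * (4.3300 - 3.1800)
= 16 * 1.1500
= 18.4000

18.4000


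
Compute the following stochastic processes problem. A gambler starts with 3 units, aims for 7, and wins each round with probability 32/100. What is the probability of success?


Gambler's ruin formula:
r = q/p = 0.6800/0.3200 = 2.1250
P(win) = (1 - r^i)/(1 - r^N)
= (1 - 2.1250^3)/(1 - 2.1250^7)
= 0.0442

0.0442


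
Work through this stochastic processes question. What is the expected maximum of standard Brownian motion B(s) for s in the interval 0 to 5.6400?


E(max B(s)) = sqrt(2t/pi)
= sqrt(2*5.6400/pi)
= sqrt(3.5905)
= 1.8949

1.8949


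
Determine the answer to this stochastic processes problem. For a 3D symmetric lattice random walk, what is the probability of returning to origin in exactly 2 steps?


P(return in 2 steps) = P(reverse first step) = 1/(2d)
= 1/6
= 0.1667

0.1667


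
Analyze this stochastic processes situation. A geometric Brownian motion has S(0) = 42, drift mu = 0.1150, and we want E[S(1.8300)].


E[S(t)] = S(0) * exp(mu * t)
= 42 * exp(0.1150 * 1.8300)
= 42 * 1.2342
= 51.8378

51.8378


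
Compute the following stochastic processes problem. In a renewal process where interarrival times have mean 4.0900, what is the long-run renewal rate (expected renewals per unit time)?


Long-run renewal rate = 1/E(X)
= 1/4.0900
= 0.2445

0.2445


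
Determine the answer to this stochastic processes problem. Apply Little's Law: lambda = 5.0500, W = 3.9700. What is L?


Little's Law: L = lambda * W
= 5.0500 * 3.9700
= 20.0485

20.0485


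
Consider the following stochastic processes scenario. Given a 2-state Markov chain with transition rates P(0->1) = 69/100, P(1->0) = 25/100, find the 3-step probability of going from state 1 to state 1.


Computing P^3 by matrix multiplication.
P = [[0.3100, 0.6900], [0.2500, 0.7500]]
After raising P to the power 3:
P^3(1,1) = 0.7341

0.7341


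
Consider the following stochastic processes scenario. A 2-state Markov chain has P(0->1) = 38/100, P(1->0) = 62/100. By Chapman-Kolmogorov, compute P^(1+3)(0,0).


P^4 = P^1 * P^3
Computing via matrix multiplication of the transition matrix.
Entry (0,0) of P^4 = 0.6200

0.6200


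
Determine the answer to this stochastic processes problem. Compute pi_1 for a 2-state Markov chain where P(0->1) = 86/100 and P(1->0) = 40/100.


Stationary distribution: pi_0 = p10/(p01+p10), pi_1 = p01/(p01+p10)
p01 = 0.8600, p10 = 0.4000
pi_1 = 0.6825

0.6825


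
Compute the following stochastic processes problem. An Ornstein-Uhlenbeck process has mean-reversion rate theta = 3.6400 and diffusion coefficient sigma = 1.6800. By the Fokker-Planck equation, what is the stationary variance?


Stationary variance = sigma^2 / (2*theta)
= 1.6800^2 / (2*3.6400)
= 2.8224 / 7.2800
= 0.3877

0.3877


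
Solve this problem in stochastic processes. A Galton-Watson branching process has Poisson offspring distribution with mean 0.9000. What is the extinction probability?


Since mu = 0.9000 <= 1, extinction probability = 1.

1.0000


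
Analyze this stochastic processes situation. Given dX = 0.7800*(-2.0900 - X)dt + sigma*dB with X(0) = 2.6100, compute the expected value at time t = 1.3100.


E[X(t)] = mu + (X(0) - mu)*exp(-theta*t)
= -2.0900 + (2.6100 - -2.0900)*exp(-0.7800*1.3100)
= -2.0900 + 4.7000 * 0.3599
= -0.3983

-0.3983


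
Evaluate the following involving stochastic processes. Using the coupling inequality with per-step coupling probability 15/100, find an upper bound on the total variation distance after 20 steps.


TV distance bound <= (1-delta)^n
= (1 - 0.1500)^20
= 0.8500^20
= 0.0388

0.0388


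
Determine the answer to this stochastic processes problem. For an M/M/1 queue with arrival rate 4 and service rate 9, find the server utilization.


rho = lambda/mu
= 4/9
= 0.4444

0.4444


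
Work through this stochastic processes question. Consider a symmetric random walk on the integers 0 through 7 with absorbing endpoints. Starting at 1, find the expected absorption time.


For symmetric RW on 0,...,N with absorbing barriers, E(i) = i*(N-i)
E(1) = 1 * 6 = 6

6


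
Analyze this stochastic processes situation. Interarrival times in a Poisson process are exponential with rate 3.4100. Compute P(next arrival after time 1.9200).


P(X > t) = exp(-lambda * t)
= exp(-3.4100 * 1.9200)
= exp(-6.5472) = 0.0014

0.0014


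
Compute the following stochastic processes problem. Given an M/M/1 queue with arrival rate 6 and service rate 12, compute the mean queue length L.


rho = 6/12 = 0.5000
L = rho/(1-rho)
= 0.5000/0.5000
= 1.0000

1.0000


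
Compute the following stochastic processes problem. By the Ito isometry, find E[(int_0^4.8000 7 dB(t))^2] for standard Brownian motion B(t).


By Ito isometry: E[(int f dB)^2] = int f^2 dt
= 7^2 * 4.8000
= 49 * 4.8000 = 235.2000

235.2000


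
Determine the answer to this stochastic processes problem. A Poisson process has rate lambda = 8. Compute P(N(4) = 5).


P(N(t)=k) = (lambda*t)^k * exp(-lambda*t) / k!
lambda*t = 32
= 32^5 * exp(-32) / 5!
= 33554432 * 1.2664e-14 / 120
= 3.5412e-09

3.5412e-09


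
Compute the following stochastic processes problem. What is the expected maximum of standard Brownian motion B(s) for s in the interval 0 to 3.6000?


E(max B(s)) = sqrt(2t/pi)
= sqrt(2*3.6000/pi)
= sqrt(2.2918)
= 1.5139

1.5139


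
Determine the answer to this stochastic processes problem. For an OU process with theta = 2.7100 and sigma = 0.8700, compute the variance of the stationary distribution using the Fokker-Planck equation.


Stationary variance = sigma^2 / (2*theta)
= 0.8700^2 / (2*2.7100)
= 0.7569 / 5.4200
= 0.1396

0.1396


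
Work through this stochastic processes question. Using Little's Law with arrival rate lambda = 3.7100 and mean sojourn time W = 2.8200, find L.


Little's Law: L = lambda * W
= 3.7100 * 2.8200
= 10.4622

10.4622


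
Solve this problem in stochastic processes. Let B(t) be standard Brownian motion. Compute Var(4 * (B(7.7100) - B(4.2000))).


Var(alpha*(B(t)-B(s))) = alpha^2 * (t-s)
= 4^2 * (7.7100 - 4.2000)
= 16 * 3.5100
= 56.1600

56.1600


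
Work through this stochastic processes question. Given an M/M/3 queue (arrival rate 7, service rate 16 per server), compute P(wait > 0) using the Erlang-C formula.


a = lambda/mu = 0.4375
rho = a/c = 0.1458
Erlang-C formula applied:
C(c,a) = 0.0105

0.0105


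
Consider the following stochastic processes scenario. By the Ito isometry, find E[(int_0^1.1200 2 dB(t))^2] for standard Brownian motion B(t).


By Ito isometry: E[(int f dB)^2] = int f^2 dt
= 2^2 * 1.1200
= 4 * 1.1200 = 4.4800

4.4800


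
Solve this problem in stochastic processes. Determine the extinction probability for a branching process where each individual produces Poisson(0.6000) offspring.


Since mu = 0.6000 <= 1, extinction probability = 1.

1.0000


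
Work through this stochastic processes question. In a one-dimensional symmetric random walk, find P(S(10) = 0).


P(S(10) = 0) = C(10,5) / 4^5
= 252 / 1024
= 0.2461

0.2461


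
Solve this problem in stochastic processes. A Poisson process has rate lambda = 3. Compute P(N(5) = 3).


P(N(t)=k) = (lambda*t)^k * exp(-lambda*t) / k!
lambda*t = 15
= 15^3 * exp(-15) / 3!
= 3375 * 3.0590e-07 / 6
= 1.7207e-04

1.7207e-04


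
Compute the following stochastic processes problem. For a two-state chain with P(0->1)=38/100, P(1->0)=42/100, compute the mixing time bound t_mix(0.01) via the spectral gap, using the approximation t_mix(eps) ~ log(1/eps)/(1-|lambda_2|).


lambda_2 = |1 - p01 - p10| = |1 - 0.3800 - 0.4200| = 0.2000
t_mix ~ log(1/eps)/(1 - |lambda_2|)
= log(100)/(1 - 0.2000) = 4.6052/0.8000
= 5.7565

5.7565


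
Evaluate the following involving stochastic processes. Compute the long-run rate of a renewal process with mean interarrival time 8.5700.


Long-run renewal rate = 1/E(X)
= 1/8.5700
= 0.1167

0.1167


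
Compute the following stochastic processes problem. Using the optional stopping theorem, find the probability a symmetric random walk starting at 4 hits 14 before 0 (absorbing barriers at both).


By optional stopping theorem: E(M at tau) = M(0) = 4
P(hit 14)*14 + P(hit 0)*0 = 4
P(hit 14) = (4 - 0)/(14 - 0) = 2/7 = 0.2857

0.2857


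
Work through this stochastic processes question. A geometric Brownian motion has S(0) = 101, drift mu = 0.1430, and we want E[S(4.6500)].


E[S(t)] = S(0) * exp(mu * t)
= 101 * exp(0.1430 * 4.6500)
= 101 * 1.9444
= 196.3837

196.3837


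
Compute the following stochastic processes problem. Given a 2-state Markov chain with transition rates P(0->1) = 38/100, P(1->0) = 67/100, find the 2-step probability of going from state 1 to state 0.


Computing P^2 by matrix multiplication.
P = [[0.6200, 0.3800], [0.6700, 0.3300]]
After raising P to the power 2:
P^2(1,0) = 0.6365

0.6365


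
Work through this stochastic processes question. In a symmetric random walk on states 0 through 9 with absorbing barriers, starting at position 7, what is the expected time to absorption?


For symmetric RW on 0,...,N with absorbing barriers, E(i) = i*(N-i)
E(7) = 7 * 2 = 14

14


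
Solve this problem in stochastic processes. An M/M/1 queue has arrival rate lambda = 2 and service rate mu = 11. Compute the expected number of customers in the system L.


rho = 2/11 = 0.1818
L = rho/(1-rho)
= 0.1818/0.8182
= 0.2222

0.2222


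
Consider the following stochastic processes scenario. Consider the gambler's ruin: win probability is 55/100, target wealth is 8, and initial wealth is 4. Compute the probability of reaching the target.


Gambler's ruin formula:
r = q/p = 0.4500/0.5500 = 0.8182
P(win) = (1 - r^i)/(1 - r^N)
= (1 - 0.8182^4)/(1 - 0.8182^8)
= 0.6905

0.6905


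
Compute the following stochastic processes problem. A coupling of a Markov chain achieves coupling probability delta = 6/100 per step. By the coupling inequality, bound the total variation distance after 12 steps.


TV distance bound <= (1-delta)^n
= (1 - 0.0600)^12
= 0.9400^12
= 0.4759

0.4759


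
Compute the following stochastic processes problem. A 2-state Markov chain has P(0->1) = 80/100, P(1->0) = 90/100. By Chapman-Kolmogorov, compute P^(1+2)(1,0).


P^3 = P^1 * P^2
Computing via matrix multiplication of the transition matrix.
Entry (1,0) of P^3 = 0.7110

0.7110


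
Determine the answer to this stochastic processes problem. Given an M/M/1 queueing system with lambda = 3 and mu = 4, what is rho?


rho = lambda/mu
= 3/4
= 0.7500

0.7500


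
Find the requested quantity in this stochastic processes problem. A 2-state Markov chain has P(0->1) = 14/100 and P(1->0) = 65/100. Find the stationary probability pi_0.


Stationary distribution: pi_0 = p10/(p01+p10), pi_1 = p01/(p01+p10)
p01 = 0.1400, p10 = 0.6500
pi_0 = 0.8228

0.8228


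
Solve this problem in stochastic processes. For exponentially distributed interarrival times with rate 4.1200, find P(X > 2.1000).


P(X > t) = exp(-lambda * t)
= exp(-4.1200 * 2.1000)
= exp(-8.6520) = 1.7478e-04

1.7478e-04


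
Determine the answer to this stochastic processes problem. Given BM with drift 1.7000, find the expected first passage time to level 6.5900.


Expected first passage time = a/mu
= 6.5900/1.7000
= 3.8765

3.8765


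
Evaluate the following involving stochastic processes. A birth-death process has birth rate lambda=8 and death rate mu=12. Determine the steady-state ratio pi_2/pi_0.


For birth-death process, pi_n/pi_0 = (lambda/mu)^n
= (8/12)^2
= 0.4444

0.4444


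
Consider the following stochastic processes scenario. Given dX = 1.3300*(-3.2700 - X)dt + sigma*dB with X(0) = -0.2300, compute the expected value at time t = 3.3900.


E[X(t)] = mu + (X(0) - mu)*exp(-theta*t)
= -3.2700 + (-0.2300 - -3.2700)*exp(-1.3300*3.3900)
= -3.2700 + 3.0400 * 0.0110
= -3.2365

-3.2365


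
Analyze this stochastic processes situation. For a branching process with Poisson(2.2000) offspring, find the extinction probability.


Since mu = 2.2000 > 1, extinction prob q < 1.
Solve s = exp(mu*(s-1)) iteratively.
q = 0.1563

0.1563


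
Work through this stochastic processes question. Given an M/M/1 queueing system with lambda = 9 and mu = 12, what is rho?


rho = lambda/mu
= 9/12
= 0.7500

0.7500


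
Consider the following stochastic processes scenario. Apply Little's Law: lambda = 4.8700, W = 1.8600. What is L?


Little's Law: L = lambda * W
= 4.8700 * 1.8600
= 9.0582

9.0582


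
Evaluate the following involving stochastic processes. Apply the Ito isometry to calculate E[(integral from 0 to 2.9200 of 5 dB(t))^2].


By Ito isometry: E[(int f dB)^2] = int f^2 dt
= 5^2 * 2.9200
= 25 * 2.9200 = 73.0000

73.0000


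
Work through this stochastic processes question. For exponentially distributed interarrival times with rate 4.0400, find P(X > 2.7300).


P(X > t) = exp(-lambda * t)
= exp(-4.0400 * 2.7300)
= exp(-11.0292) = 1.6221e-05

1.6221e-05


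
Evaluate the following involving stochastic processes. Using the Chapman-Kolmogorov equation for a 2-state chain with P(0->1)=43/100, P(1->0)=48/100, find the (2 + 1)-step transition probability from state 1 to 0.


P^3 = P^2 * P^1
Computing via matrix multiplication of the transition matrix.
Entry (1,0) of P^3 = 0.5271

0.5271


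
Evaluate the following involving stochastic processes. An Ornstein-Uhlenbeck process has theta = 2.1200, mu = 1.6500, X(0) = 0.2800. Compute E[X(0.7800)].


E[X(t)] = mu + (X(0) - mu)*exp(-theta*t)
= 1.6500 + (0.2800 - 1.6500)*exp(-2.1200*0.7800)
= 1.6500 + -1.3700 * 0.1914
= 1.3878

1.3878


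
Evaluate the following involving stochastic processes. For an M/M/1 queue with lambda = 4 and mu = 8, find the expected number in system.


rho = 4/8 = 0.5000
L = rho/(1-rho)
= 0.5000/0.5000
= 1.0000

1.0000


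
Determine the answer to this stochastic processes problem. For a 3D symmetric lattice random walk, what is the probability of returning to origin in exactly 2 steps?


P(return in 2 steps) = P(reverse first step) = 1/(2d)
= 1/6
= 0.1667

0.1667


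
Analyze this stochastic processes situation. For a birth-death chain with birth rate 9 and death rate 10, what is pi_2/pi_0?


For birth-death process, pi_n/pi_0 = (lambda/mu)^n
= (9/10)^2
= 0.8100

0.8100


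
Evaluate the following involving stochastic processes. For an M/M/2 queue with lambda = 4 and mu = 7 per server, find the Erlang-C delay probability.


a = lambda/mu = 0.5714
rho = a/c = 0.2857
Erlang-C formula applied:
C(c,a) = 0.1270

0.1270


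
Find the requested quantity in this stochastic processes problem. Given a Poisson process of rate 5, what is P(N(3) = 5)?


P(N(t)=k) = (lambda*t)^k * exp(-lambda*t) / k!
lambda*t = 15
= 15^5 * exp(-15) / 5!
= 759375 * 3.0590e-07 / 120
= 0.0019

0.0019


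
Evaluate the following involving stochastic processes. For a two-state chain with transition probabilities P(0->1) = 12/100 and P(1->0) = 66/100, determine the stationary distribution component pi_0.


Stationary distribution: pi_0 = p10/(p01+p10), pi_1 = p01/(p01+p10)
p01 = 0.1200, p10 = 0.6600
pi_0 = 0.8462

0.8462


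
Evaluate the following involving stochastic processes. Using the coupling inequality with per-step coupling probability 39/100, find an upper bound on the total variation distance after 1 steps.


TV distance bound <= (1-delta)^n
= (1 - 0.3900)^1
= 0.6100^1
= 0.6100

0.6100


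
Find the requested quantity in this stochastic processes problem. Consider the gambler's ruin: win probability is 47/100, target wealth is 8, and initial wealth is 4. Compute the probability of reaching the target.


Gambler's ruin formula:
r = q/p = 0.5300/0.4700 = 1.1277
P(win) = (1 - r^i)/(1 - r^N)
= (1 - 1.1277^4)/(1 - 1.1277^8)
= 0.3821

0.3821


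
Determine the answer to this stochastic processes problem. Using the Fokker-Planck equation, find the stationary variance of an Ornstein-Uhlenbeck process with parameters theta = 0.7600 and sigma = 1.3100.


Stationary variance = sigma^2 / (2*theta)
= 1.3100^2 / (2*0.7600)
= 1.7161 / 1.5200
= 1.1290

1.1290


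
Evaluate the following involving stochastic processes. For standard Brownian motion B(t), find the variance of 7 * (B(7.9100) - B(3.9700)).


Var(alpha*(B(t)-B(s))) = alpha^2 * (t-s)
= 7^2 * (7.9100 - 3.9700)
= 49 * 3.9400
= 193.0600

193.0600


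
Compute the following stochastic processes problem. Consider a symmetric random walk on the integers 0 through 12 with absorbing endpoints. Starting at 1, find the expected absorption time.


For symmetric RW on 0,...,N with absorbing barriers, E(i) = i*(N-i)
E(1) = 1 * 11 = 11

11


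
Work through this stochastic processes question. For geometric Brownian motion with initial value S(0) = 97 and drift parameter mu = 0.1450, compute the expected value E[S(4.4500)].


E[S(t)] = S(0) * exp(mu * t)
= 97 * exp(0.1450 * 4.4500)
= 97 * 1.9065
= 184.9270

184.9270


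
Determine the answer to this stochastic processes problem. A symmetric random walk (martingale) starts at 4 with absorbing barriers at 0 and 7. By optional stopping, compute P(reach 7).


By optional stopping theorem: E(M at tau) = M(0) = 4
P(hit 7)*7 + P(hit 0)*0 = 4
P(hit 7) = (4 - 0)/(7 - 0) = 4/7 = 0.5714

0.5714


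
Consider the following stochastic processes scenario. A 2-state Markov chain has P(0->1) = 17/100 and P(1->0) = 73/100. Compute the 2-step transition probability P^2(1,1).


Computing P^2 by matrix multiplication.
P = [[0.8300, 0.1700], [0.7300, 0.2700]]
After raising P to the power 2:
P^2(1,1) = 0.1970

0.1970


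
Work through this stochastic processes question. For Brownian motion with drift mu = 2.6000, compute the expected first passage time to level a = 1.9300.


Expected first passage time = a/mu
= 1.9300/2.6000
= 0.7423

0.7423


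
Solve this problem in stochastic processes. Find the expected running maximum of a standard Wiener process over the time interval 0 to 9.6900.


E(max B(s)) = sqrt(2t/pi)
= sqrt(2*9.6900/pi)
= sqrt(6.1688)
= 2.4837

2.4837


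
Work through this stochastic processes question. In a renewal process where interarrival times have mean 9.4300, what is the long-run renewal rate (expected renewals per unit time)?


Long-run renewal rate = 1/E(X)
= 1/9.4300
= 0.1060

0.1060


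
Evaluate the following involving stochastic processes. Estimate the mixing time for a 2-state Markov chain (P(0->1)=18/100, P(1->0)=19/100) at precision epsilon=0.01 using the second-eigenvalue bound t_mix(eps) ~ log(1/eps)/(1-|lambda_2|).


lambda_2 = |1 - p01 - p10| = |1 - 0.1800 - 0.1900| = 0.6300
t_mix ~ log(1/eps)/(1 - |lambda_2|)
= log(100)/(1 - 0.6300) = 4.6052/0.3700
= 12.4464

12.4464


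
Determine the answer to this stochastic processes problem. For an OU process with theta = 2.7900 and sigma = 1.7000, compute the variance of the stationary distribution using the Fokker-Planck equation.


Stationary variance = sigma^2 / (2*theta)
= 1.7000^2 / (2*2.7900)
= 2.8900 / 5.5800
= 0.5179

0.5179


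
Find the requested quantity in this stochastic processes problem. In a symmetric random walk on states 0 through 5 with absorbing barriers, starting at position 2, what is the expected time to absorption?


For symmetric RW on 0,...,N with absorbing barriers, E(i) = i*(N-i)
E(2) = 2 * 3 = 6

6


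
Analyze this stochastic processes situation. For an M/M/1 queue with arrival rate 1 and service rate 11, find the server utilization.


rho = lambda/mu
= 1/11
= 0.0909

0.0909


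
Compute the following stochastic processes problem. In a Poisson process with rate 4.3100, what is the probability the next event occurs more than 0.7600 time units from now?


P(X > t) = exp(-lambda * t)
= exp(-4.3100 * 0.7600)
= exp(-3.2756) = 0.0378

0.0378


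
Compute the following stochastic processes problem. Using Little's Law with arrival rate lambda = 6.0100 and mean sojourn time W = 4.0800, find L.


Little's Law: L = lambda * W
= 6.0100 * 4.0800
= 24.5208

24.5208


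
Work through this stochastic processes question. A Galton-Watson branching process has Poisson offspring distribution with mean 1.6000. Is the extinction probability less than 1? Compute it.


Since mu = 1.6000 > 1, extinction prob q < 1.
Solve s = exp(mu*(s-1)) iteratively.
q = 0.3580

0.3580


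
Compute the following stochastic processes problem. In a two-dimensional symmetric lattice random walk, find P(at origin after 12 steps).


P = C(12,6)^2 / 4^12
= 924^2 / 16777216
= 853776 / 16777216
= 0.0509

0.0509


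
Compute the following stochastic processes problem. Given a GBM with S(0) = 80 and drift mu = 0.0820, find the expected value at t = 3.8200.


E[S(t)] = S(0) * exp(mu * t)
= 80 * exp(0.0820 * 3.8200)
= 80 * 1.3678
= 109.4280

109.4280


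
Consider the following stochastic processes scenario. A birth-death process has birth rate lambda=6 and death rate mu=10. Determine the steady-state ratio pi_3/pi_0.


For birth-death process, pi_n/pi_0 = (lambda/mu)^n
= (6/10)^3
= 0.2160

0.2160


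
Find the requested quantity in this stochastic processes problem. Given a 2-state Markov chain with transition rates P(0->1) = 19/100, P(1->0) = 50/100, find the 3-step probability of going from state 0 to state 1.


Computing P^3 by matrix multiplication.
P = [[0.8100, 0.1900], [0.5000, 0.5000]]
After raising P to the power 3:
P^3(0,1) = 0.2672

0.2672


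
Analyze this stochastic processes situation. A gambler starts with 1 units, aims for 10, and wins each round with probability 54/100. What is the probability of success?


Gambler's ruin formula:
r = q/p = 0.4600/0.5400 = 0.8519
P(win) = (1 - r^i)/(1 - r^N)
= (1 - 0.8519^1)/(1 - 0.8519^10)
= 0.1855

0.1855


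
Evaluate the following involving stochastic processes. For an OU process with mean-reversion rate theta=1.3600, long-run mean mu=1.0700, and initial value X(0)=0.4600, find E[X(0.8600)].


E[X(t)] = mu + (X(0) - mu)*exp(-theta*t)
= 1.0700 + (0.4600 - 1.0700)*exp(-1.3600*0.8600)
= 1.0700 + -0.6100 * 0.3105
= 0.8806

0.8806


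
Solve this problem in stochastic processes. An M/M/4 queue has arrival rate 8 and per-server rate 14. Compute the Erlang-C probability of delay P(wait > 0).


a = lambda/mu = 0.5714
rho = a/c = 0.1429
Erlang-C formula applied:
C(c,a) = 0.0029

0.0029


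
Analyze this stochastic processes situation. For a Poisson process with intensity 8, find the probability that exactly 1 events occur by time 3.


P(N(t)=k) = (lambda*t)^k * exp(-lambda*t) / k!
lambda*t = 24
= 24^1 * exp(-24) / 1!
= 24 * 3.7751e-11 / 1
= 9.0603e-10

9.0603e-10


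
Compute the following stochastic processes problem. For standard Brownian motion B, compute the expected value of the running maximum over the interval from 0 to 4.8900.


E(max B(s)) = sqrt(2t/pi)
= sqrt(2*4.8900/pi)
= sqrt(3.1131)
= 1.7644

1.7644


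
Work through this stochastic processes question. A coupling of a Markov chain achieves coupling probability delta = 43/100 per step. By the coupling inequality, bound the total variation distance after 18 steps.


TV distance bound <= (1-delta)^n
= (1 - 0.4300)^18
= 0.5700^18
= 4.0341e-05

4.0341e-05


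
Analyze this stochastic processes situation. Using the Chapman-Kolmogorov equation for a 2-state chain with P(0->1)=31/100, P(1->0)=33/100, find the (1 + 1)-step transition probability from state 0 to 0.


P^2 = P^1 * P^1
Computing via matrix multiplication of the transition matrix.
Entry (0,0) of P^2 = 0.5784

0.5784


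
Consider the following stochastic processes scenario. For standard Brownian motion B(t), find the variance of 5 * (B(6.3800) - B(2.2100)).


Var(alpha*(B(t)-B(s))) = alpha^2 * (t-s)
= 5^2 * (6.3800 - 2.2100)
= 25 * 4.1700
= 104.2500

104.2500
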